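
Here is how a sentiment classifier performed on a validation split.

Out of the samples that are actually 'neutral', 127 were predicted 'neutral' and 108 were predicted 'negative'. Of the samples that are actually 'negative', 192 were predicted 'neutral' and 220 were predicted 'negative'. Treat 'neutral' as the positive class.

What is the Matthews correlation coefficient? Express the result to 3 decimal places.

MCC = (TP·TN − FP·FN) / √((TP+FP)(TP+FN)(TN+FP)(TN+FN))
Numerator = 127·220 − 192·108 = 7204
Denominator = √(319·235·412·328) = √10130470240 = 100650.2372
MCC = 7204 / 100650.2372 = 0.072

0.072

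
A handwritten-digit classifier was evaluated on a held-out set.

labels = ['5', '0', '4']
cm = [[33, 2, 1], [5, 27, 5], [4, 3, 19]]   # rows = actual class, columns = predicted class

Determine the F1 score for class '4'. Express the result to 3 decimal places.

F1 score = 2·TP/(2·TP+FP+FN).
4: TP=19, FP=1+5=6, FN=4+3=7 → 38/51 = 0.7451

0.745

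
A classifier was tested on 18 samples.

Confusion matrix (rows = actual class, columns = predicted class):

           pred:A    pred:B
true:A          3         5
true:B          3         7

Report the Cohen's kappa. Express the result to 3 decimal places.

Observed agreement pₒ = trace/N = 10/18 = 0.5556
Expected agreement pₑ = Σ (rowᵢ·colᵢ)/N² = (8·6 + 10·12)/18² = 0.5185
κ = (pₒ − pₑ)/(1 − pₑ) = (0.5556 − 0.5185)/(1 − 0.5185) = 0.077

0.077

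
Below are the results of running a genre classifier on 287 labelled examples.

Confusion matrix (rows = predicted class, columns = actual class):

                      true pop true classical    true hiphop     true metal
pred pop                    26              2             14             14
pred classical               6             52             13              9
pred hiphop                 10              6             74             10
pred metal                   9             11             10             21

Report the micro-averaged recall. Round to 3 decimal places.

Micro-averaging pools counts across classes: ΣTP=173, ΣFP=114, ΣFN=114.
Micro-recall = TP/(TP+FN) on pooled counts = 0.603 (equals overall accuracy in single-label multiclass).

0.603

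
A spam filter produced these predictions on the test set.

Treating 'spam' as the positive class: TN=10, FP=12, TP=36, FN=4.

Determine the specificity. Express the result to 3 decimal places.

0.455

Specificity = TN/(TN+FP) = 10/(10+12) = 0.455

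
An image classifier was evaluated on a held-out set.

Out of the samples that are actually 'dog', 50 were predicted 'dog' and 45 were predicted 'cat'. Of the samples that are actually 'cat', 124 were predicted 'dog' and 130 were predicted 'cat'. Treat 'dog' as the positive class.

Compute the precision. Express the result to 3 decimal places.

Precision = TP/(TP+FP) = 50/(50+124) = 50/174 = 0.287

0.287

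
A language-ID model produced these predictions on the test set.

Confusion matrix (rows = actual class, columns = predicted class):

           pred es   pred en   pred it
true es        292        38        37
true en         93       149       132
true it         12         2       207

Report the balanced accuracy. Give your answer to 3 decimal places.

Balanced accuracy = mean of per-class recall.
  es: recall = 292/367 = 0.7956
  en: recall = 149/374 = 0.3984
  it: recall = 207/221 = 0.9367
Mean = (0.7956 + 0.3984 + 0.9367) / 3 = 0.710

0.710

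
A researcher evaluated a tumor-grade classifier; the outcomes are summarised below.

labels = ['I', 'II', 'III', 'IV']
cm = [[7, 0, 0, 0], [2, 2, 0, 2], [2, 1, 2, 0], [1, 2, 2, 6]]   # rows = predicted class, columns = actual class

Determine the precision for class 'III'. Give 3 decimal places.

Take TP from the diagonal, FP from the rest of the 'III' prediction marginal, FN from the rest of the 'III' actual marginal.
precision = TP/(TP+FP).
III: TP=2, FP=2+1+0=3 → 2/5 = 0.4000

0.400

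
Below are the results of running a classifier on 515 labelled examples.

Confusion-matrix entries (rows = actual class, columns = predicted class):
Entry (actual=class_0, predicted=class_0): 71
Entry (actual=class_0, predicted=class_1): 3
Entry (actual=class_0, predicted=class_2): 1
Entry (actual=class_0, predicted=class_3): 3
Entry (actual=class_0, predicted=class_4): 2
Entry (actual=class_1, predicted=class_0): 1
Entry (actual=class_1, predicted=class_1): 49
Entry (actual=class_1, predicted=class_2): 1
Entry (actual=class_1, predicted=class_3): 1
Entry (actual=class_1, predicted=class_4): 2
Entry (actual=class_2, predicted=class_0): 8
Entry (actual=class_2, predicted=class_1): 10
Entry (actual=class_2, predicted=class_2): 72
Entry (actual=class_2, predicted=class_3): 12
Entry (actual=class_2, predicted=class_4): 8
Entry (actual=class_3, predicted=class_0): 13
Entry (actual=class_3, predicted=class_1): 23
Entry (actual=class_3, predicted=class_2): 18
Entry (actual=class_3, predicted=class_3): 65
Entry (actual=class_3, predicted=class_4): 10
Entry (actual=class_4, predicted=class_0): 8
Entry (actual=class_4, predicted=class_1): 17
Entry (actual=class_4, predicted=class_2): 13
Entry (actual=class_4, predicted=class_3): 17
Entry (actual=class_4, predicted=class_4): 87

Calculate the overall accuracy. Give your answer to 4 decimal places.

Accuracy = trace / total = (71+49+72+65+87=344) / 515 = 344/515 = 0.6680

0.6680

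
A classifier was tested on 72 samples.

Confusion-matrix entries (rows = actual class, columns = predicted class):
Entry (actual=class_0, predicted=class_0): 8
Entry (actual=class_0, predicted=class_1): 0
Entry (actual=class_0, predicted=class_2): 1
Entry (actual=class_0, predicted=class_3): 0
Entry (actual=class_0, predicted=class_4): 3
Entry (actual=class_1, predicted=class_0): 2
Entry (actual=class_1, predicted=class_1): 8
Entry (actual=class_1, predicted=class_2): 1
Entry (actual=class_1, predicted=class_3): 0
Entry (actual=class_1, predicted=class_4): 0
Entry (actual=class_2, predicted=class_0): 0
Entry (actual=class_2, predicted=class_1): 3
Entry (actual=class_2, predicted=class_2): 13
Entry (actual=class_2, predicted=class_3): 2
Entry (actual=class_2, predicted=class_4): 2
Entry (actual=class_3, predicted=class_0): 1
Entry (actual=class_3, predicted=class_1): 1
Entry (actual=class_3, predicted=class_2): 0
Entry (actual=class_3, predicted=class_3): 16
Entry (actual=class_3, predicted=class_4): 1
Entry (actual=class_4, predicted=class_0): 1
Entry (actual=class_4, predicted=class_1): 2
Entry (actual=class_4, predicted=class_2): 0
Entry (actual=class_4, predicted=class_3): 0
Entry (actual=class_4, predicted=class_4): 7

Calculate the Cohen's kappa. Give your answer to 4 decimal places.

0.6500

Observed agreement pₒ = trace/N = 52/72 = 0.72222
Expected agreement pₑ = Σ (rowᵢ·colᵢ)/N² = (12·12 + 11·14 + 20·15 + 19·18 + 10·13)/72² = 0.20640
κ = (pₒ − pₑ)/(1 − pₑ) = (0.72222 − 0.20640)/(1 − 0.20640) = 0.6500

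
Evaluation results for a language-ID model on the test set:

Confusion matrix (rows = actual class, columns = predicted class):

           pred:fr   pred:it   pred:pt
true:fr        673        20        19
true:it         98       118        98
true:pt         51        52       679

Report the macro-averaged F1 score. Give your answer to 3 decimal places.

0.735

Per-class F1 score (2·TP/(2·TP+FP+FN)):
  fr: TP=673, FP=98+51=149, FN=20+19=39 → 1346/1534 = 0.8774
  it: TP=118, FP=20+52=72, FN=98+98=196 → 236/504 = 0.4683
  pt: TP=679, FP=19+98=117, FN=51+52=103 → 1358/1578 = 0.8606
Macro-F1 score = mean = (0.8774 + 0.4683 + 0.8606) / 3 = 0.735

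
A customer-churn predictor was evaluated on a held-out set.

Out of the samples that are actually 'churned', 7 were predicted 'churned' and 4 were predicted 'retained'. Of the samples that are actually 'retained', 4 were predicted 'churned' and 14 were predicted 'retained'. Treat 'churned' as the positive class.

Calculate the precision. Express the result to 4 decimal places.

0.6364

Precision = TP/(TP+FP) = 7/(7+4) = 7/11 = 0.6364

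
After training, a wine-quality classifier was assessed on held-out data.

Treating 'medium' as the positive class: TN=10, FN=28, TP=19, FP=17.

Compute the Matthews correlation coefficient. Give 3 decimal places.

MCC = (TP·TN − FP·FN) / √((TP+FP)(TP+FN)(TN+FP)(TN+FN))
Numerator = 19·10 − 17·28 = -286
Denominator = √(36·47·27·38) = √1735992 = 1317.5705
MCC = -286 / 1317.5705 = -0.217

-0.217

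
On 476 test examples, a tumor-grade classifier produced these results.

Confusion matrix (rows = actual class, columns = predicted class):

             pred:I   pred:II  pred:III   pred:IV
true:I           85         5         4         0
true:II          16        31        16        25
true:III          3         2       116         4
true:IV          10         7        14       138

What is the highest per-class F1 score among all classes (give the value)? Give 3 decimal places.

0.844

Per-class F1 score (2·TP/(2·TP+FP+FN)):
  I: TP=85, FP=16+3+10=29, FN=5+4+0=9 → 170/208 = 0.8173
  II: TP=31, FP=5+2+7=14, FN=16+16+25=57 → 62/133 = 0.4662
  III: TP=116, FP=4+16+14=34, FN=3+2+4=9 → 232/275 = 0.8436
  IV: TP=138, FP=0+25+4=29, FN=10+7+14=31 → 276/336 = 0.8214
Highest is class 'III' with F1 score = 0.844.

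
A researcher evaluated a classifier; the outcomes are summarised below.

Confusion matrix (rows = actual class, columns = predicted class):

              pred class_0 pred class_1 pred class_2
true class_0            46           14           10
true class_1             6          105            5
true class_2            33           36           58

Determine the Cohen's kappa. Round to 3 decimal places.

0.497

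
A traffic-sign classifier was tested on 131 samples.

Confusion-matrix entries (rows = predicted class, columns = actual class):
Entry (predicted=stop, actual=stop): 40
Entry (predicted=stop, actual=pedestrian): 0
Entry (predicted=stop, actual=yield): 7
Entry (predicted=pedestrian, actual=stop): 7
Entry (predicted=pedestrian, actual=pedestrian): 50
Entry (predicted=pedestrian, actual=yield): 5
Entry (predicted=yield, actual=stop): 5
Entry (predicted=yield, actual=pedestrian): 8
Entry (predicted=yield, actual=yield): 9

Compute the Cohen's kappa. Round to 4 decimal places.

Observed agreement pₒ = trace/N = 99/131 = 0.75573
Expected agreement pₑ = Σ (rowᵢ·colᵢ)/N² = (52·47 + 58·62 + 21·22)/131² = 0.37888
κ = (pₒ − pₑ)/(1 − pₑ) = (0.75573 − 0.37888)/(1 − 0.37888) = 0.6067

0.6067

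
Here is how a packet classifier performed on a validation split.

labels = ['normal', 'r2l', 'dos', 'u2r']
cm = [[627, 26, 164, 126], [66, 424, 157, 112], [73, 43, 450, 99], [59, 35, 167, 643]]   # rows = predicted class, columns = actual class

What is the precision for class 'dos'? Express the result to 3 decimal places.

One-vs-rest for 'dos': TP = diagonal; FP = other classes predicted 'dos'; FN = 'dos' predicted as other.
precision = TP/(TP+FP).
dos: TP=450, FP=73+43+99=215 → 450/665 = 0.6767

0.677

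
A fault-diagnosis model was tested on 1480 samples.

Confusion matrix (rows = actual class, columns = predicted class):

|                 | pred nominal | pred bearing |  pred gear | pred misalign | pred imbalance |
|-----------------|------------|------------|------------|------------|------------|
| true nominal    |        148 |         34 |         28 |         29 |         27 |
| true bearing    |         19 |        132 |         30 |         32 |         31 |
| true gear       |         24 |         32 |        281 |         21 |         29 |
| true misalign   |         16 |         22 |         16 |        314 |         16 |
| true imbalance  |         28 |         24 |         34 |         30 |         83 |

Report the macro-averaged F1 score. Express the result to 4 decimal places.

0.6125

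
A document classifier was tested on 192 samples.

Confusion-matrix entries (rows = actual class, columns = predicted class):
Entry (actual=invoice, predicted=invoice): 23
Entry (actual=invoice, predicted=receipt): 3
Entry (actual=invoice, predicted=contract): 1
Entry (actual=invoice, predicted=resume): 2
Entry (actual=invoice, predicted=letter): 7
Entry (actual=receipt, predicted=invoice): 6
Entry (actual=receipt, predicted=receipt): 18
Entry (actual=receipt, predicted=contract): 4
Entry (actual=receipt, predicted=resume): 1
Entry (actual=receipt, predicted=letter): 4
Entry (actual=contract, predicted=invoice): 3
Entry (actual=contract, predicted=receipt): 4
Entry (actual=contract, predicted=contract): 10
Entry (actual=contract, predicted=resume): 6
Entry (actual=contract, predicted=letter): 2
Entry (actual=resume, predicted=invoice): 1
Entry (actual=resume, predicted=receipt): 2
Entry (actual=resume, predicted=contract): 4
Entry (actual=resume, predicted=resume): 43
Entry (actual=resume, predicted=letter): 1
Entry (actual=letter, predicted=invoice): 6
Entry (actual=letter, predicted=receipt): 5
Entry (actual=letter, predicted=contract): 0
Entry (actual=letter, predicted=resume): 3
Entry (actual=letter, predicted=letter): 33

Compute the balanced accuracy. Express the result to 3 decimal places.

0.626

Balanced accuracy = mean of per-class recall.
  invoice: recall = 23/36 = 0.6389
  receipt: recall = 18/33 = 0.5455
  contract: recall = 10/25 = 0.4000
  resume: recall = 43/51 = 0.8431
  letter: recall = 33/47 = 0.7021
Mean = (0.6389 + 0.5455 + 0.4000 + 0.8431 + 0.7021) / 5 = 0.626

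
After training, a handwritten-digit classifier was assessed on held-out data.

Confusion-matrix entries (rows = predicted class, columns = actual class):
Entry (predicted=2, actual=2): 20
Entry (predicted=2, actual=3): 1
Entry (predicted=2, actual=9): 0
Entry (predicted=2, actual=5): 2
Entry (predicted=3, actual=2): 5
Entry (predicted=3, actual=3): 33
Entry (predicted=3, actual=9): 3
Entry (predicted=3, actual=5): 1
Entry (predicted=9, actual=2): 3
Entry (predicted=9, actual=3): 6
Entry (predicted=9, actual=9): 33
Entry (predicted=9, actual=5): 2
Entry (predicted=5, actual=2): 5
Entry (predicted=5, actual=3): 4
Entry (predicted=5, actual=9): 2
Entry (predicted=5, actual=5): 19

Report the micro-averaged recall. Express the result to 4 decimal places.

Micro-averaging pools counts across classes: ΣTP=105, ΣFP=34, ΣFN=34.
Micro-recall = TP/(TP+FN) on pooled counts = 0.7554 (equals overall accuracy in single-label multiclass).

0.7554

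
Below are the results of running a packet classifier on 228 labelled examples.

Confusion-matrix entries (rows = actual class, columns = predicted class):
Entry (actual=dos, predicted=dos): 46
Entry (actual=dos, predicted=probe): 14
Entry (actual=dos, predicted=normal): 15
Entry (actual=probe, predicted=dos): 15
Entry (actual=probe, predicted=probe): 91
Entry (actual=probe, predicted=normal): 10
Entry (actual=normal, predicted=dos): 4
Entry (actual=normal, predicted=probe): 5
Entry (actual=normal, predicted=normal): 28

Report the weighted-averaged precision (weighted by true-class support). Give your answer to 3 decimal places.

0.739

Per-class precision (TP/(TP+FP)):
  dos: TP=46, FP=15+4=19 → 46/65 = 0.7077
  probe: TP=91, FP=14+5=19 → 91/110 = 0.8273
  normal: TP=28, FP=15+10=25 → 28/53 = 0.5283
Weighted-precision = Σ (supportᵢ/N)·precisionᵢ with N=228: (75/228)·0.7077 + (116/228)·0.8273 + (37/228)·0.5283 = 0.739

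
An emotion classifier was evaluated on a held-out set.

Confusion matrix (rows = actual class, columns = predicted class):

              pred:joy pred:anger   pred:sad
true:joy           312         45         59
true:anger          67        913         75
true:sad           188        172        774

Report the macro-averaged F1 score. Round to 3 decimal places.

Per-class F1 score (2·TP/(2·TP+FP+FN)):
  joy: TP=312, FP=67+188=255, FN=45+59=104 → 624/983 = 0.6348
  anger: TP=913, FP=45+172=217, FN=67+75=142 → 1826/2185 = 0.8357
  sad: TP=774, FP=59+75=134, FN=188+172=360 → 1548/2042 = 0.7581
Macro-F1 score = mean = (0.6348 + 0.8357 + 0.7581) / 3 = 0.743

0.743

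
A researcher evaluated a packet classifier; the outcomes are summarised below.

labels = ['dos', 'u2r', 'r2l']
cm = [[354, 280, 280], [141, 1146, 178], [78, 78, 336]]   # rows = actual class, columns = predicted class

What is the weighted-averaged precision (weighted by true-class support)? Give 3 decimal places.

0.658

Per-class precision (TP/(TP+FP)):
  dos: TP=354, FP=141+78=219 → 354/573 = 0.6178
  u2r: TP=1146, FP=280+78=358 → 1146/1504 = 0.7620
  r2l: TP=336, FP=280+178=458 → 336/794 = 0.4232
Weighted-precision = Σ (supportᵢ/N)·precisionᵢ with N=2871: (914/2871)·0.6178 + (1465/2871)·0.7620 + (492/2871)·0.4232 = 0.658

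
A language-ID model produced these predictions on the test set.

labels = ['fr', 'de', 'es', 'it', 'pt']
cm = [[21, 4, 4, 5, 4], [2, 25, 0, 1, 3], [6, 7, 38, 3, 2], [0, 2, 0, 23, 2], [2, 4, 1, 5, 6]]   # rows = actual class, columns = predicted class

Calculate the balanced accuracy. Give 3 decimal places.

0.645

Balanced accuracy = mean of per-class recall.
  fr: recall = 21/38 = 0.5526
  de: recall = 25/31 = 0.8065
  es: recall = 38/56 = 0.6786
  it: recall = 23/27 = 0.8519
  pt: recall = 6/18 = 0.3333
Mean = (0.5526 + 0.8065 + 0.6786 + 0.8519 + 0.3333) / 5 = 0.645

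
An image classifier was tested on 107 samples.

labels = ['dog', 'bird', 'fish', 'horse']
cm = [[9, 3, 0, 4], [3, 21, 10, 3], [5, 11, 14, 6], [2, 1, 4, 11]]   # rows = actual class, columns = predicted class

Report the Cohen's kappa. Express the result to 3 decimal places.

0.335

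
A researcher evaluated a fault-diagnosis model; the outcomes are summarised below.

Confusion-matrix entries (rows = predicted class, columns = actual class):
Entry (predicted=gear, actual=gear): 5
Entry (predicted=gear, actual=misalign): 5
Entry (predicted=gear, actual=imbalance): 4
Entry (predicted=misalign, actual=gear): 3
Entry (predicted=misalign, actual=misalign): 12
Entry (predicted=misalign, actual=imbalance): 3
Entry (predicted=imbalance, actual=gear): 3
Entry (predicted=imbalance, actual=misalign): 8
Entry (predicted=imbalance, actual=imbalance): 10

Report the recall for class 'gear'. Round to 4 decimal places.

0.4545

Treat 'gear' as positive and all other classes as negative.
recall = TP/(TP+FN).
gear: TP=5, FN=3+3=6 → 5/11 = 0.45455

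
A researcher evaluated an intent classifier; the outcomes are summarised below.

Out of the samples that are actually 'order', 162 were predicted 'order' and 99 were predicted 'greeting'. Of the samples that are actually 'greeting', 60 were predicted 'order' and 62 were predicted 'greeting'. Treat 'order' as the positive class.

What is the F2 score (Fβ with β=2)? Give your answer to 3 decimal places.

0.640

Fβ = (1+β²)·TP / ((1+β²)·TP + β²·FN + FP), with β²=4
= 5·162 / (5·162 + 4·99 + 60) = 0.640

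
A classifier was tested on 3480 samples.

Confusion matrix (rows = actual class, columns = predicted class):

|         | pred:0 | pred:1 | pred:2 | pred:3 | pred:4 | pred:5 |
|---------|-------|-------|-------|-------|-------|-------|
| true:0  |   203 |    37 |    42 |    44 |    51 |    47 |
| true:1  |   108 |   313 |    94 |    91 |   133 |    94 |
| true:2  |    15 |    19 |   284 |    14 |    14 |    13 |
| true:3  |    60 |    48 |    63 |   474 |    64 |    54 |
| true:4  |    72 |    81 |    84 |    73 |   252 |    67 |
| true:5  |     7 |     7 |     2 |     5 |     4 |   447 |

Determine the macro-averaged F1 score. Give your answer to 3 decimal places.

0.562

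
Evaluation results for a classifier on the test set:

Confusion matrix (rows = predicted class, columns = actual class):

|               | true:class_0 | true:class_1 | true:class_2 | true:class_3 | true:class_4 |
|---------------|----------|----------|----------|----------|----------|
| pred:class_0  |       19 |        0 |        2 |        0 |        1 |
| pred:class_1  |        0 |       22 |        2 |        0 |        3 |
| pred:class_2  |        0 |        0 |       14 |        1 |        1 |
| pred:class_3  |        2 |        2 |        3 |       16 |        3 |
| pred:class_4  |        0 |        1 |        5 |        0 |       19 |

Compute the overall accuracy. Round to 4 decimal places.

0.7759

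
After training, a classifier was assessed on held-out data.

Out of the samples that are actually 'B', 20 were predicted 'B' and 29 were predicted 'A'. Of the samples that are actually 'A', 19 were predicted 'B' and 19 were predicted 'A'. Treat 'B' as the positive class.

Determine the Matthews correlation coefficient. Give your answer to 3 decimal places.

MCC = (TP·TN − FP·FN) / √((TP+FP)(TP+FN)(TN+FP)(TN+FN))
Numerator = 20·19 − 19·29 = -171
Denominator = √(39·49·38·48) = √3485664 = 1866.9933
MCC = -171 / 1866.9933 = -0.092

-0.092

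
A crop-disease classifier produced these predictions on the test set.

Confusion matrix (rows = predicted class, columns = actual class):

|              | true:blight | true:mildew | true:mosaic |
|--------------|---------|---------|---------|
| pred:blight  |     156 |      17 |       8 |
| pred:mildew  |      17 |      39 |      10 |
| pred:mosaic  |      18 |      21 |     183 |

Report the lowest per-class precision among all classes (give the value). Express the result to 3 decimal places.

0.591

Per-class precision (TP/(TP+FP)):
  blight: TP=156, FP=17+8=25 → 156/181 = 0.8619
  mildew: TP=39, FP=17+10=27 → 39/66 = 0.5909
  mosaic: TP=183, FP=18+21=39 → 183/222 = 0.8243
Lowest is class 'mildew' with precision = 0.591.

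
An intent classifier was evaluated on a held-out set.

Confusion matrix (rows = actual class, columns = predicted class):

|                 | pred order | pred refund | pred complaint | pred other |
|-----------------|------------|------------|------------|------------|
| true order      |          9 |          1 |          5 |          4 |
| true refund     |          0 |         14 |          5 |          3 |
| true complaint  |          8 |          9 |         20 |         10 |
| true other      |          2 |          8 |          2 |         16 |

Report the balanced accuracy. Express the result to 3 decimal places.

Balanced accuracy = mean of per-class recall.
  order: recall = 9/19 = 0.4737
  refund: recall = 14/22 = 0.6364
  complaint: recall = 20/47 = 0.4255
  other: recall = 16/28 = 0.5714
Mean = (0.4737 + 0.6364 + 0.4255 + 0.5714) / 4 = 0.527

0.527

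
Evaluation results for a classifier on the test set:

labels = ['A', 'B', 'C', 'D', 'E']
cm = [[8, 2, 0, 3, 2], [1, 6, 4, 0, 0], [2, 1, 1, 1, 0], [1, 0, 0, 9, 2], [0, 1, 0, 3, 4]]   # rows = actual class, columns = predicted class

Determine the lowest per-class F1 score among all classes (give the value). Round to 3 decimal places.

Per-class F1 score (2·TP/(2·TP+FP+FN)):
  A: TP=8, FP=1+2+1+0=4, FN=2+0+3+2=7 → 16/27 = 0.5926
  B: TP=6, FP=2+1+0+1=4, FN=1+4+0+0=5 → 12/21 = 0.5714
  C: TP=1, FP=0+4+0+0=4, FN=2+1+1+0=4 → 2/10 = 0.2000
  D: TP=9, FP=3+0+1+3=7, FN=1+0+0+2=3 → 18/28 = 0.6429
  E: TP=4, FP=2+0+0+2=4, FN=0+1+0+3=4 → 8/16 = 0.5000
Lowest is class 'C' with F1 score = 0.200.

0.200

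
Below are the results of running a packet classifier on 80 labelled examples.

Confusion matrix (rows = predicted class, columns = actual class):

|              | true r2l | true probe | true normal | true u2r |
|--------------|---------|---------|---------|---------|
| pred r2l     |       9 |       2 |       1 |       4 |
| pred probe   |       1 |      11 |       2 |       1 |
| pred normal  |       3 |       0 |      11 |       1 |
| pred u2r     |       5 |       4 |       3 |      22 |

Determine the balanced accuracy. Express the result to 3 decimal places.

0.645

Balanced accuracy = mean of per-class recall.
  r2l: recall = 9/18 = 0.5000
  probe: recall = 11/17 = 0.6471
  normal: recall = 11/17 = 0.6471
  u2r: recall = 22/28 = 0.7857
Mean = (0.5000 + 0.6471 + 0.6471 + 0.7857) / 4 = 0.645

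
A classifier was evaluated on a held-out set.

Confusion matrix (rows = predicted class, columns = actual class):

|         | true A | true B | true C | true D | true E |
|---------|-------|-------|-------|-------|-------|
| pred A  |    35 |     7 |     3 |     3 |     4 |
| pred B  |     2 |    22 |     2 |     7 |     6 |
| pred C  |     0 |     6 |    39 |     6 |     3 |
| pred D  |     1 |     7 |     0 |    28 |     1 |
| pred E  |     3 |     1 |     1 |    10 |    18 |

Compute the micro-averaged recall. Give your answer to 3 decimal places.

Micro-averaging pools counts across classes: ΣTP=142, ΣFP=73, ΣFN=73.
Micro-recall = TP/(TP+FN) on pooled counts = 0.660 (equals overall accuracy in single-label multiclass).

0.660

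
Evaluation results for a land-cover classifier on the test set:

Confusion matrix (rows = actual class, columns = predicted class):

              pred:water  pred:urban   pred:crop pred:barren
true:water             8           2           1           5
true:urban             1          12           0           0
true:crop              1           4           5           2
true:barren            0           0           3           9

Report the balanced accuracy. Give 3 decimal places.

0.647

Balanced accuracy = mean of per-class recall.
  water: recall = 8/16 = 0.5000
  urban: recall = 12/13 = 0.9231
  crop: recall = 5/12 = 0.4167
  barren: recall = 9/12 = 0.7500
Mean = (0.5000 + 0.9231 + 0.4167 + 0.7500) / 4 = 0.647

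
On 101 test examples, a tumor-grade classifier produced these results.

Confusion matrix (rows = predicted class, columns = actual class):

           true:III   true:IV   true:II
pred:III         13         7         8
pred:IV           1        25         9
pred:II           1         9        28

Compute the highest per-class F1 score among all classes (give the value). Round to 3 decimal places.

0.675

Per-class F1 score (2·TP/(2·TP+FP+FN)):
  III: TP=13, FP=7+8=15, FN=1+1=2 → 26/43 = 0.6047
  IV: TP=25, FP=1+9=10, FN=7+9=16 → 50/76 = 0.6579
  II: TP=28, FP=1+9=10, FN=8+9=17 → 56/83 = 0.6747
Highest is class 'II' with F1 score = 0.675.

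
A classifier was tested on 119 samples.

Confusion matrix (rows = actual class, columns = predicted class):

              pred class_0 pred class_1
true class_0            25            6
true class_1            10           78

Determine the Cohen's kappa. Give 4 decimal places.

Observed agreement pₒ = trace/N = 103/119 = 0.86555
Expected agreement pₑ = Σ (rowᵢ·colᵢ)/N² = (31·35 + 88·84)/119² = 0.59862
κ = (pₒ − pₑ)/(1 − pₑ) = (0.86555 − 0.59862)/(1 − 0.59862) = 0.6650

0.6650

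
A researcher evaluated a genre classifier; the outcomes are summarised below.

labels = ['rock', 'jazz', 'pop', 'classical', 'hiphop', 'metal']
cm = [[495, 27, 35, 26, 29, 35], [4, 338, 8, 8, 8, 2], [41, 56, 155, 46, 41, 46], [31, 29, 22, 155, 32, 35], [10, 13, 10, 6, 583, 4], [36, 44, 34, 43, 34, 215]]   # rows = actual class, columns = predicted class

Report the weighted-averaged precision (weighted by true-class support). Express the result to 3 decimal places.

Per-class precision (TP/(TP+FP)):
  rock: TP=495, FP=4+41+31+10+36=122 → 495/617 = 0.8023
  jazz: TP=338, FP=27+56+29+13+44=169 → 338/507 = 0.6667
  pop: TP=155, FP=35+8+22+10+34=109 → 155/264 = 0.5871
  classical: TP=155, FP=26+8+46+6+43=129 → 155/284 = 0.5458
  hiphop: TP=583, FP=29+8+41+32+34=144 → 583/727 = 0.8019
  metal: TP=215, FP=35+2+46+35+4=122 → 215/337 = 0.6380
Weighted-precision = Σ (supportᵢ/N)·precisionᵢ with N=2736: (647/2736)·0.8023 + (368/2736)·0.6667 + (385/2736)·0.5871 + (304/2736)·0.5458 + (626/2736)·0.8019 + (406/2736)·0.6380 = 0.701

0.701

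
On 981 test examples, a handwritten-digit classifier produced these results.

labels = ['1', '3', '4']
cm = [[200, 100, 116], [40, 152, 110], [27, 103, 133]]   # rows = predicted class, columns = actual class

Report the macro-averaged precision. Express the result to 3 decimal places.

0.497

Per-class precision (TP/(TP+FP)):
  1: TP=200, FP=100+116=216 → 200/416 = 0.4808
  3: TP=152, FP=40+110=150 → 152/302 = 0.5033
  4: TP=133, FP=27+103=130 → 133/263 = 0.5057
Macro-precision = mean = (0.4808 + 0.5033 + 0.5057) / 3 = 0.497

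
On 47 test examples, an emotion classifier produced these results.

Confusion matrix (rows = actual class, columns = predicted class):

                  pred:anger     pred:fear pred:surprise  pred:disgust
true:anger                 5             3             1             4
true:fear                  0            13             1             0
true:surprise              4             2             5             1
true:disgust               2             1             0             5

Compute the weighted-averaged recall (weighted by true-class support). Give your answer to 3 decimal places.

0.596

Per-class recall (TP/(TP+FN)):
  anger: TP=5, FN=3+1+4=8 → 5/13 = 0.3846
  fear: TP=13, FN=0+1+0=1 → 13/14 = 0.9286
  surprise: TP=5, FN=4+2+1=7 → 5/12 = 0.4167
  disgust: TP=5, FN=2+1+0=3 → 5/8 = 0.6250
Weighted-recall = Σ (supportᵢ/N)·recallᵢ with N=47: (13/47)·0.3846 + (14/47)·0.9286 + (12/47)·0.4167 + (8/47)·0.6250 = 0.596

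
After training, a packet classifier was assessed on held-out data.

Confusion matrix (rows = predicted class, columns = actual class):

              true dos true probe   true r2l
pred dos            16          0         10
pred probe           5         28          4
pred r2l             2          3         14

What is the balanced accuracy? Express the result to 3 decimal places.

0.700

Balanced accuracy = mean of per-class recall.
  dos: recall = 16/23 = 0.6957
  probe: recall = 28/31 = 0.9032
  r2l: recall = 14/28 = 0.5000
Mean = (0.6957 + 0.9032 + 0.5000) / 3 = 0.700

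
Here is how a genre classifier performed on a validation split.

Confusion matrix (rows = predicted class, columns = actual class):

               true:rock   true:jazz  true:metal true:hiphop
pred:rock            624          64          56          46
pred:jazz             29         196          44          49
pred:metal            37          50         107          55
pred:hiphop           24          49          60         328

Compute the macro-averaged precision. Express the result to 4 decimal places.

0.6369

Per-class precision (TP/(TP+FP)):
  rock: TP=624, FP=64+56+46=166 → 624/790 = 0.78987
  jazz: TP=196, FP=29+44+49=122 → 196/318 = 0.61635
  metal: TP=107, FP=37+50+55=142 → 107/249 = 0.42972
  hiphop: TP=328, FP=24+49+60=133 → 328/461 = 0.71150
Macro-precision = mean = (0.78987 + 0.61635 + 0.42972 + 0.71150) / 4 = 0.6369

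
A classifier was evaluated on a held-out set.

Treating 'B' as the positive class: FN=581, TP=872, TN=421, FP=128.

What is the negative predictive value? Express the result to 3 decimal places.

0.420

NPV = TN/(TN+FN) = 421/(421+581) = 0.420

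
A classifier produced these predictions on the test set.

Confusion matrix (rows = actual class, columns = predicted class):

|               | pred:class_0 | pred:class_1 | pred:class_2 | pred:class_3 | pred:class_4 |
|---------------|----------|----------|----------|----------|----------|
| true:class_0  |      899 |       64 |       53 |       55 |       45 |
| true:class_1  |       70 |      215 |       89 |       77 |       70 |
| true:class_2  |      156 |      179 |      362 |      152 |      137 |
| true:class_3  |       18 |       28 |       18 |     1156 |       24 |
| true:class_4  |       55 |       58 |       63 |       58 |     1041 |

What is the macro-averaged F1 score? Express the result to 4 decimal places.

Per-class F1 score (2·TP/(2·TP+FP+FN)):
  class_0: TP=899, FP=70+156+18+55=299, FN=64+53+55+45=217 → 1798/2314 = 0.77701
  class_1: TP=215, FP=64+179+28+58=329, FN=70+89+77+70=306 → 430/1065 = 0.40376
  class_2: TP=362, FP=53+89+18+63=223, FN=156+179+152+137=624 → 724/1571 = 0.46085
  class_3: TP=1156, FP=55+77+152+58=342, FN=18+28+18+24=88 → 2312/2742 = 0.84318
  class_4: TP=1041, FP=45+70+137+24=276, FN=55+58+63+58=234 → 2082/2592 = 0.80324
Macro-F1 score = mean = (0.77701 + 0.40376 + 0.46085 + 0.84318 + 0.80324) / 5 = 0.6576

0.6576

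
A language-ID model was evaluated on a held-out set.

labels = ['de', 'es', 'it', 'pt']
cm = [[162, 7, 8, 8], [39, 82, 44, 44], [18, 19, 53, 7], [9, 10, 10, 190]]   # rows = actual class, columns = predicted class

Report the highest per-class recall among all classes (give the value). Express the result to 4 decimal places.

Per-class recall (TP/(TP+FN)):
  de: TP=162, FN=7+8+8=23 → 162/185 = 0.87568
  es: TP=82, FN=39+44+44=127 → 82/209 = 0.39234
  it: TP=53, FN=18+19+7=44 → 53/97 = 0.54639
  pt: TP=190, FN=9+10+10=29 → 190/219 = 0.86758
Highest is class 'de' with recall = 0.8757.

0.8757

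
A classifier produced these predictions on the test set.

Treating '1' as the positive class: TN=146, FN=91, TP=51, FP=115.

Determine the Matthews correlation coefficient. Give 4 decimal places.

-0.0791

MCC = (TP·TN − FP·FN) / √((TP+FP)(TP+FN)(TN+FP)(TN+FN))
Numerator = 51·146 − 115·91 = -3019
Denominator = √(166·142·261·237) = √1458093204 = 38184.9866
MCC = -3019 / 38184.9866 = -0.0791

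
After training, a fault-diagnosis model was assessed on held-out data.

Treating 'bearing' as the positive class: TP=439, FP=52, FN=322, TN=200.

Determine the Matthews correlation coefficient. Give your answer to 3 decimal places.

0.321

MCC = (TP·TN − FP·FN) / √((TP+FP)(TP+FN)(TN+FP)(TN+FN))
Numerator = 439·200 − 52·322 = 71056
Denominator = √(491·761·252·522) = √49151547144 = 221701.4821
MCC = 71056 / 221701.4821 = 0.321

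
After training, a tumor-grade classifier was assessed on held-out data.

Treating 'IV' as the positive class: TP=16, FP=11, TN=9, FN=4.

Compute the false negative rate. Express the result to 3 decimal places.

0.200

FNR = FN/(FN+TP) = 4/(4+16) = 0.200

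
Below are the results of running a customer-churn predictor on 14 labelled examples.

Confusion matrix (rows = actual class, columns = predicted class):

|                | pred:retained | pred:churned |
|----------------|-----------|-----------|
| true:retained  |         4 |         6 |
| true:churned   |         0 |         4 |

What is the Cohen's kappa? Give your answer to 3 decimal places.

Observed agreement pₒ = trace/N = 8/14 = 0.5714
Expected agreement pₑ = Σ (rowᵢ·colᵢ)/N² = (10·4 + 4·10)/14² = 0.4082
κ = (pₒ − pₑ)/(1 − pₑ) = (0.5714 − 0.4082)/(1 − 0.4082) = 0.276

0.276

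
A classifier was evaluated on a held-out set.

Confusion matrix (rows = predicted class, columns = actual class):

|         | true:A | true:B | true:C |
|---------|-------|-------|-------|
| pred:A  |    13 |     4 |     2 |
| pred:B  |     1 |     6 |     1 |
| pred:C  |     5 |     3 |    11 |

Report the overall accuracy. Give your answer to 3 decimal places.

0.652

Accuracy = trace / total = (13+6+11=30) / 46 = 30/46 = 0.652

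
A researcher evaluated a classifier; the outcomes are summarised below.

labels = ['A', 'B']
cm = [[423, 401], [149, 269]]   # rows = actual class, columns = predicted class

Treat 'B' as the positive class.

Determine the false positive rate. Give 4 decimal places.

FPR = FP/(FP+TN) = 401/(401+423) = 0.4867

0.4867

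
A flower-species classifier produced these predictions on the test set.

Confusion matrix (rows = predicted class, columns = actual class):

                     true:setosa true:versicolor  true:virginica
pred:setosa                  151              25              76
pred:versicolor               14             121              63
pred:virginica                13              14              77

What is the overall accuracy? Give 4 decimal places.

Accuracy = trace / total = (151+121+77=349) / 554 = 349/554 = 0.6300

0.6300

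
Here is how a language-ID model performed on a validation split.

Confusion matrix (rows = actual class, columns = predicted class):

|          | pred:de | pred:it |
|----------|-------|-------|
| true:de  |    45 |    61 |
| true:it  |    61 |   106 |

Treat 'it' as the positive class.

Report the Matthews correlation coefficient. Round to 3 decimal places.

0.059

MCC = (TP·TN − FP·FN) / √((TP+FP)(TP+FN)(TN+FP)(TN+FN))
Numerator = 106·45 − 61·61 = 1049
Denominator = √(167·167·106·106) = √313360804 = 17702.0000
MCC = 1049 / 17702.0000 = 0.059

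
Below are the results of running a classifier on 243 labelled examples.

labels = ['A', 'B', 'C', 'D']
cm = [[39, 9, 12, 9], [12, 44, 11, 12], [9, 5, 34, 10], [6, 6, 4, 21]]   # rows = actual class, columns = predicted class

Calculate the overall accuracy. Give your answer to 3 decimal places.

0.568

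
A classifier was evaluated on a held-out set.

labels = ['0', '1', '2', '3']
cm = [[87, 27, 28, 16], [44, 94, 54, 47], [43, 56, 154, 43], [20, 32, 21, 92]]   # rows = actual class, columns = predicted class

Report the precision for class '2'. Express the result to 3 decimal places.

0.599

precision = TP/(TP+FP).
2: TP=154, FP=28+54+21=103 → 154/257 = 0.5992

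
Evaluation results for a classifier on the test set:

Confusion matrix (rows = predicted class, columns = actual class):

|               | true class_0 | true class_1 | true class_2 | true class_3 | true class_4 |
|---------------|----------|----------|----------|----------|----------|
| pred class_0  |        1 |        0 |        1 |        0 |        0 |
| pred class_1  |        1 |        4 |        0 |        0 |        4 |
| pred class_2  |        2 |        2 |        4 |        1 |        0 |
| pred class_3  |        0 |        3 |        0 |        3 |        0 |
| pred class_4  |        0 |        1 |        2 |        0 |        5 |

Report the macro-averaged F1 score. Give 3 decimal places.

Per-class F1 score (2·TP/(2·TP+FP+FN)):
  class_0: TP=1, FP=0+1+0+0=1, FN=1+2+0+0=3 → 2/6 = 0.3333
  class_1: TP=4, FP=1+0+0+4=5, FN=0+2+3+1=6 → 8/19 = 0.4211
  class_2: TP=4, FP=2+2+1+0=5, FN=1+0+0+2=3 → 8/16 = 0.5000
  class_3: TP=3, FP=0+3+0+0=3, FN=0+0+1+0=1 → 6/10 = 0.6000
  class_4: TP=5, FP=0+1+2+0=3, FN=0+4+0+0=4 → 10/17 = 0.5882
Macro-F1 score = mean = (0.3333 + 0.4211 + 0.5000 + 0.6000 + 0.5882) / 5 = 0.489

0.489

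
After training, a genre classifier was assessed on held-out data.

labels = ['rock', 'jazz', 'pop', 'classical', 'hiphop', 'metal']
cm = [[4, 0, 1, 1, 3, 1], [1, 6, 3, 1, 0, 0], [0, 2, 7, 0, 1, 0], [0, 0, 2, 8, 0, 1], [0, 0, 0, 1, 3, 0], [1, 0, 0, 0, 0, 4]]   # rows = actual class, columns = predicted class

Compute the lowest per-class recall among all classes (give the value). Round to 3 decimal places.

0.400

Per-class recall (TP/(TP+FN)):
  rock: TP=4, FN=0+1+1+3+1=6 → 4/10 = 0.4000
  jazz: TP=6, FN=1+3+1+0+0=5 → 6/11 = 0.5455
  pop: TP=7, FN=0+2+0+1+0=3 → 7/10 = 0.7000
  classical: TP=8, FN=0+0+2+0+1=3 → 8/11 = 0.7273
  hiphop: TP=3, FN=0+0+0+1+0=1 → 3/4 = 0.7500
  metal: TP=4, FN=1+0+0+0+0=1 → 4/5 = 0.8000
Lowest is class 'rock' with recall = 0.400.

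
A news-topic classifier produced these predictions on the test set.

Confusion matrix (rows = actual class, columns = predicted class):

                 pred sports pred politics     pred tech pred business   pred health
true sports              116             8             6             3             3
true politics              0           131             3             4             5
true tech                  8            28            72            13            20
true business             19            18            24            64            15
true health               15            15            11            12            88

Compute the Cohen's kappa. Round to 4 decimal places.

Observed agreement pₒ = trace/N = 471/701 = 0.67190
Expected agreement pₑ = Σ (rowᵢ·colᵢ)/N² = (136·158 + 143·200 + 141·116 + 140·96 + 141·131)/701² = 0.20015
κ = (pₒ − pₑ)/(1 − pₑ) = (0.67190 − 0.20015)/(1 − 0.20015) = 0.5898

0.5898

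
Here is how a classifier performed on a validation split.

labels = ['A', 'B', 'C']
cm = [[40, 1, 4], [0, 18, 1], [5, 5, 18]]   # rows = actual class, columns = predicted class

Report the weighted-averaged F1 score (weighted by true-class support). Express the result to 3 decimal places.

Per-class F1 score (2·TP/(2·TP+FP+FN)):
  A: TP=40, FP=0+5=5, FN=1+4=5 → 80/90 = 0.8889
  B: TP=18, FP=1+5=6, FN=0+1=1 → 36/43 = 0.8372
  C: TP=18, FP=4+1=5, FN=5+5=10 → 36/51 = 0.7059
Weighted-F1 score = Σ (supportᵢ/N)·F1 scoreᵢ with N=92: (45/92)·0.8889 + (19/92)·0.8372 + (28/92)·0.7059 = 0.823

0.823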